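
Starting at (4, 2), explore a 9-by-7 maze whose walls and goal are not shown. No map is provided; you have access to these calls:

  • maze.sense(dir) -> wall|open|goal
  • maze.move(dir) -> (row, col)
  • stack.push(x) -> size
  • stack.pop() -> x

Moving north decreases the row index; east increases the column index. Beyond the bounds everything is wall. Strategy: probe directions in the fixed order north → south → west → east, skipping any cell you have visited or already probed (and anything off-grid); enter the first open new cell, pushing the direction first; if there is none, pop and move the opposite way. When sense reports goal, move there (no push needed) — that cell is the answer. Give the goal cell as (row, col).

I use maze.sense passing dir→north, giving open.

Calling stack.push passing x→north, → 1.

I invoke maze.move passing dir→north, : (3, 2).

Calling maze.sense passing dir→north, and observe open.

Calling stack.push passing x→north, which returns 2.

I call maze.move passing dir→north, → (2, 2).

I call maze.sense passing dir→north, and get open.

Invoking stack.push passing x→north, and get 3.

Next I call maze.move passing dir→north, and observe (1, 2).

Then maze.sense passing dir→north, which returns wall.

I use maze.sense passing dir→west, and see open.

Calling stack.push passing x→west, yielding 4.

Next I call maze.move passing dir→west, and see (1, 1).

Invoking maze.sense passing dir→north, yielding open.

Using stack.push passing x→north, giving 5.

I use maze.move passing dir→north, and see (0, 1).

Next I call maze.sense passing dir→west, and observe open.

Now I run stack.push passing x→west, giving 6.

I try maze.move passing dir→west, and observe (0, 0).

Next I call maze.sense passing dir→south, and get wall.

Now I run stack.pop(), yielding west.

I call maze.move passing dir→east, and observe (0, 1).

Now I run stack.pop, → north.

Using maze.move passing dir→south, giving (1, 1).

Calling maze.sense passing dir→south, which returns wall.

I invoke stack.pop, yielding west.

Now I run maze.move passing dir→east, and see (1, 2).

I run maze.sense passing dir→east, which returns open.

I use stack.push passing x→east, yielding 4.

I run maze.move passing dir→east, and observe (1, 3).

Next I call maze.sense passing dir→north, and observe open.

I invoke stack.push passing x→north, → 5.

Using maze.move passing dir→north, yielding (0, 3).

I run maze.sense passing dir→east, and get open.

Next I call stack.push passing x→east, : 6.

I use maze.move passing dir→east, and get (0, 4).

I invoke maze.sense passing dir→south, → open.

Using stack.push passing x→south, and get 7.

Then maze.move passing dir→south, which returns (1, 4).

Next I call maze.sense passing dir→south, yielding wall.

I try maze.sense passing dir→east, yielding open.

I use stack.push passing x→east, and see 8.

I use maze.move passing dir→east, giving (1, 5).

Calling maze.sense passing dir→north, giving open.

Now I run stack.push passing x→north, which returns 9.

Using maze.move passing dir→north, : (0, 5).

I use maze.sense passing dir→east, and get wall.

Invoking stack.pop, → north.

I invoke maze.move passing dir→south, yielding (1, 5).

Using maze.sense passing dir→south, and see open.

Calling stack.push passing x→south, : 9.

Using maze.move passing dir→south, : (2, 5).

I invoke maze.sense passing dir→south, which returns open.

I call stack.push passing x→south, yielding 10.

I invoke maze.move passing dir→south, yielding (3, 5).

I invoke maze.sense passing dir→south, and see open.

I use stack.push passing x→south, yielding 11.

I invoke maze.move passing dir→south, and see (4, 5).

I invoke maze.sense passing dir→south, and see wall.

I call maze.sense passing dir→west, and get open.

Next I call stack.push passing x→west, and get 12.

I invoke maze.move passing dir→west, → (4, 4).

Then maze.sense passing dir→north, : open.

I call stack.push passing x→north, — result: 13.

I call maze.move passing dir→north, and observe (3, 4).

I call maze.sense passing dir→west, which returns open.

I call stack.push passing x→west, which returns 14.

I try maze.move passing dir→west, → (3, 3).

I call maze.sense passing dir→north, yielding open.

Using stack.push passing x→north, and observe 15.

Calling maze.move passing dir→north, — result: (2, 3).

Now I run stack.pop(), → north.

I try maze.move passing dir→south, yielding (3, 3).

I invoke maze.sense passing dir→south, and observe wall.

Next I call stack.pop, → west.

Now I run maze.move passing dir→east, → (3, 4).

Using stack.pop, — result: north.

Using maze.move passing dir→south, yielding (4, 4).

I use maze.sense passing dir→south, which returns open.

I call stack.push passing x→south, giving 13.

Then maze.move passing dir→south, which returns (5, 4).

Next I call maze.sense passing dir→south, and observe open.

Next I call stack.push passing x→south, yielding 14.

I use maze.move passing dir→south, : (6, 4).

I run maze.sense passing dir→south, which returns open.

Now I run stack.push passing x→south, which returns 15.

I use maze.move passing dir→south, → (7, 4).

I call maze.sense passing dir→south, and get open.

Invoking stack.push passing x→south, and observe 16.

Next I call maze.move passing dir→south, — result: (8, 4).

I run maze.sense passing dir→west, yielding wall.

I use maze.sense passing dir→east, and observe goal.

Then maze.move passing dir→east, → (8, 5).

Answer: (8, 5)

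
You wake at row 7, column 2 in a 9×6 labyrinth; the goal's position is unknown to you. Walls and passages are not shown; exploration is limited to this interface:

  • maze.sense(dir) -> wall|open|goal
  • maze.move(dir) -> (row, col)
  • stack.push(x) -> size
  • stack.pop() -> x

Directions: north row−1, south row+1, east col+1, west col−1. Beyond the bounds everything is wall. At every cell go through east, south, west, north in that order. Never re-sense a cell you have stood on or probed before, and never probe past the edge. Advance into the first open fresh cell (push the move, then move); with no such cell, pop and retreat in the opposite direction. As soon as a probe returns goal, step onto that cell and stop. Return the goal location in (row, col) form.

// sense(dir='east') == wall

// sense(dir='south') == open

// push(x='south') == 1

// move(dir='south') == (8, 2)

// sense(dir='east') == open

// push(x='east') == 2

// move(dir='east') == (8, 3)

// sense(dir='east') == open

// push(x='east') == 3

// move(dir='east') == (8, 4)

// sense(dir='east') == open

// push(x='east') == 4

// move(dir='east') == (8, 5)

// sense(dir='north') == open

// push(x='north') == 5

// move(dir='north') == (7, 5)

// sense(dir='west') == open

// push(x='west') == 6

// move(dir='west') == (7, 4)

// sense(dir='north') == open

// push(x='north') == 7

// move(dir='north') == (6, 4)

// sense(dir='east') == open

// push(x='east') == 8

// move(dir='east') == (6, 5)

// sense(dir='north') == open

// push(x='north') == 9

// move(dir='north') == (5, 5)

// sense(dir='west') == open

// push(x='west') == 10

// move(dir='west') == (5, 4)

// sense(dir='west') == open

// push(x='west') == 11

// move(dir='west') == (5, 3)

// sense(dir='south') == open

// push(x='south') == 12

// move(dir='south') == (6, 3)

// sense(dir='west') == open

// push(x='west') == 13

// move(dir='west') == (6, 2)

// sense(dir='west') == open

// push(x='west') == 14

// move(dir='west') == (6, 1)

// sense(dir='south') == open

// push(x='south') == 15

// move(dir='south') == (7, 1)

// sense(dir='south') == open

// push(x='south') == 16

// move(dir='south') == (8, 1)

// sense(dir='west') == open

// push(x='west') == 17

// move(dir='west') == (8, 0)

// sense(dir='north') == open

// push(x='north') == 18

// move(dir='north') == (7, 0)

// sense(dir='north') == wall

// pop() == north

// move(dir='south') == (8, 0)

// pop() == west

// move(dir='east') == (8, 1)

// pop() == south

// move(dir='north') == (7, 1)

// pop() == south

// move(dir='north') == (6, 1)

// sense(dir='north') == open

// push(x='north') == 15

// move(dir='north') == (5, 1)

// sense(dir='east') == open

// push(x='east') == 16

// move(dir='east') == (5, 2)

// sense(dir='north') == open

// push(x='north') == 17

// move(dir='north') == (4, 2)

// sense(dir='east') == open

// push(x='east') == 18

// move(dir='east') == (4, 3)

// sense(dir='east') == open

// push(x='east') == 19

// move(dir='east') == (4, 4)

// sense(dir='east') == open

// push(x='east') == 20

// move(dir='east') == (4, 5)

// sense(dir='north') == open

// push(x='north') == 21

// move(dir='north') == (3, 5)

// sense(dir='west') == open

// push(x='west') == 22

// move(dir='west') == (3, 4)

// sense(dir='west') == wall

// sense(dir='north') == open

// push(x='north') == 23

// move(dir='north') == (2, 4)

// sense(dir='east') == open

// push(x='east') == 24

// move(dir='east') == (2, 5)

// sense(dir='north') == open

// push(x='north') == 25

// move(dir='north') == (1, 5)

// sense(dir='west') == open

// push(x='west') == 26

// move(dir='west') == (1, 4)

// sense(dir='west') == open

// push(x='west') == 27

// move(dir='west') == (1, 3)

// sense(dir='south') == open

// push(x='south') == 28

// move(dir='south') == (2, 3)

// sense(dir='west') == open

// push(x='west') == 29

// move(dir='west') == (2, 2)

// sense(dir='south') == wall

// sense(dir='west') == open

// push(x='west') == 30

// move(dir='west') == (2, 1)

// sense(dir='south') == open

// push(x='south') == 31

// move(dir='south') == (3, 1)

// sense(dir='south') == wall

// sense(dir='west') == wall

// pop() == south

// move(dir='north') == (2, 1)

// sense(dir='west') == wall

// sense(dir='north') == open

// push(x='north') == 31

// move(dir='north') == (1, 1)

// sense(dir='east') == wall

// sense(dir='west') == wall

// sense(dir='north') == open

// push(x='north') == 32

// move(dir='north') == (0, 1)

// sense(dir='east') == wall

// sense(dir='west') == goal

// move(dir='west') == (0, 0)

Answer: (0, 0)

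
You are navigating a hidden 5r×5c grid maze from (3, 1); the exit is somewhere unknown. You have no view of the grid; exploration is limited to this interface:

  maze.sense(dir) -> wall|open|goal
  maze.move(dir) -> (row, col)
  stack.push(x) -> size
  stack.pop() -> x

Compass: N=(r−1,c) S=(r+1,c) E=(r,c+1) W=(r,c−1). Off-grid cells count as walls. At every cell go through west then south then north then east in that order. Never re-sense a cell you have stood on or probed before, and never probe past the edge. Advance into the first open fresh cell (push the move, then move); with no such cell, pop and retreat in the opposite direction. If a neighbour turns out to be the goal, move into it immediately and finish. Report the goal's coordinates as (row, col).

>>> sense dir: west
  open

>>> push x: west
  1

>>> move dir: west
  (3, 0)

>>> sense dir: south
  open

>>> push x: south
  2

>>> move dir: south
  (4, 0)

>>> sense dir: east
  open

>>> push x: east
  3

>>> move dir: east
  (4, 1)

>>> sense dir: east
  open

>>> push x: east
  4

>>> move dir: east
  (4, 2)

>>> sense dir: north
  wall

>>> sense dir: east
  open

>>> push x: east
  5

>>> move dir: east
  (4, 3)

>>> sense dir: north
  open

>>> push x: north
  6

>>> move dir: north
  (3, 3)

>>> sense dir: north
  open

>>> push x: north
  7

>>> move dir: north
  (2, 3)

>>> sense dir: west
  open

>>> push x: west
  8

>>> move dir: west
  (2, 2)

>>> sense dir: west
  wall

>>> sense dir: north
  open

>>> push x: north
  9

>>> move dir: north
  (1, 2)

>>> sense dir: west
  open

>>> push x: west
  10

>>> move dir: west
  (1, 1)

>>> sense dir: west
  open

>>> push x: west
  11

>>> move dir: west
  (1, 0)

>>> sense dir: south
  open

>>> push x: south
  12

>>> move dir: south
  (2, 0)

>>> pop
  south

>>> move dir: north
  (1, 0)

>>> sense dir: north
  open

>>> push x: north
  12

>>> move dir: north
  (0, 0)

>>> sense dir: east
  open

>>> push x: east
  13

>>> move dir: east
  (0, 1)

>>> sense dir: east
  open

>>> push x: east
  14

>>> move dir: east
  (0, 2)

>>> sense dir: east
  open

>>> push x: east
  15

>>> move dir: east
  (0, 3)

>>> sense dir: south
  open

>>> push x: south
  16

>>> move dir: south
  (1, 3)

>>> sense dir: east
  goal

>>> move dir: east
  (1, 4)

Answer: (1, 4)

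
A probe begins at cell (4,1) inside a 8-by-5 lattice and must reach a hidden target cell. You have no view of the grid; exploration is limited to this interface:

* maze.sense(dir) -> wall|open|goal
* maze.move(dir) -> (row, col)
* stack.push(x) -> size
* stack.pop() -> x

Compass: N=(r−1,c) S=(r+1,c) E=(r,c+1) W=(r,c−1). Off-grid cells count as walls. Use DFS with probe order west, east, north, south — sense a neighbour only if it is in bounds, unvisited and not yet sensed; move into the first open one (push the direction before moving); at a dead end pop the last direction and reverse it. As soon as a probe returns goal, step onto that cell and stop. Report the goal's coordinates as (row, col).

% sense(dir: west) ~> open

% push(x: west) ~> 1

% move(dir: west) ~> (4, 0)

% sense(dir: north) ~> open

% push(x: north) ~> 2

% move(dir: north) ~> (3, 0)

% sense(dir: east) ~> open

% push(x: east) ~> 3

% move(dir: east) ~> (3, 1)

% sense(dir: east) ~> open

% push(x: east) ~> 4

% move(dir: east) ~> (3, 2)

% sense(dir: east) ~> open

% push(x: east) ~> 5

% move(dir: east) ~> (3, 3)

% sense(dir: east) ~> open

% push(x: east) ~> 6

% move(dir: east) ~> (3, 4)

% sense(dir: north) ~> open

% push(x: north) ~> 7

% move(dir: north) ~> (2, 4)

% sense(dir: west) ~> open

% push(x: west) ~> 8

% move(dir: west) ~> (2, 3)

% sense(dir: west) ~> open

% push(x: west) ~> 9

% move(dir: west) ~> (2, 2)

% sense(dir: west) ~> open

% push(x: west) ~> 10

% move(dir: west) ~> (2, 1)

% sense(dir: west) ~> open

% push(x: west) ~> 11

% move(dir: west) ~> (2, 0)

% sense(dir: north) ~> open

% push(x: north) ~> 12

% move(dir: north) ~> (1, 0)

% sense(dir: east) ~> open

% push(x: east) ~> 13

% move(dir: east) ~> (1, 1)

% sense(dir: east) ~> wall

% sense(dir: north) ~> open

% push(x: north) ~> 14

% move(dir: north) ~> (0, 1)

% sense(dir: west) ~> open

% push(x: west) ~> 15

% move(dir: west) ~> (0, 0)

% pop() ~> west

% move(dir: east) ~> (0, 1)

% sense(dir: east) ~> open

% push(x: east) ~> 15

% move(dir: east) ~> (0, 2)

% sense(dir: east) ~> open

% push(x: east) ~> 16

% move(dir: east) ~> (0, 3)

% sense(dir: east) ~> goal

% move(dir: east) ~> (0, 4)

Answer: (0, 4)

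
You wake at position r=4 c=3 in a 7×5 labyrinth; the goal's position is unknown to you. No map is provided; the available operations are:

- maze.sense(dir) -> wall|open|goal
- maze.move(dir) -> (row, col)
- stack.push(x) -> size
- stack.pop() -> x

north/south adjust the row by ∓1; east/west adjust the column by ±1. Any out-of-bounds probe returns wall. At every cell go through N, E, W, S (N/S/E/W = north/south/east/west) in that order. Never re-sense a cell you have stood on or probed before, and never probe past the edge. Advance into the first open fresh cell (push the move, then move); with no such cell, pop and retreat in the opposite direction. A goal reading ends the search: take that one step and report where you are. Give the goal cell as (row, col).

Calling sense using dir='north', giving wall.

Using sense using dir='east', and get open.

Next I call push using x='east', and get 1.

I call move using dir='east', — result: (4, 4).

I call sense using dir='north', giving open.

I run push using x='north', giving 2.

I call move using dir='north', → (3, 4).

Invoking sense using dir='north', — result: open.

Using push using x='north', and see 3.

I run move using dir='north', → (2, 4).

Using sense using dir='north', which returns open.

Then push using x='north', and get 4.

Invoking move using dir='north', giving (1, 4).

I call sense using dir='north', : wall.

I invoke sense using dir='west', which returns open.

Next I call push using x='west', which returns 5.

Then move using dir='west', and see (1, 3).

Now I run sense using dir='north', and get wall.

I call sense using dir='west', and get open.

I try push using x='west', which returns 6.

I use move using dir='west', and see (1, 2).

Invoking sense using dir='north', and get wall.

Next I call sense using dir='west', giving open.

Invoking push using x='west', → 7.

Calling move using dir='west', which returns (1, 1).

I call sense using dir='north', and get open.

Calling push using x='north', yielding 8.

Then move using dir='north', yielding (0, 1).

Calling sense using dir='west', and get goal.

Then move using dir='west', and see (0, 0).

Answer: (0, 0)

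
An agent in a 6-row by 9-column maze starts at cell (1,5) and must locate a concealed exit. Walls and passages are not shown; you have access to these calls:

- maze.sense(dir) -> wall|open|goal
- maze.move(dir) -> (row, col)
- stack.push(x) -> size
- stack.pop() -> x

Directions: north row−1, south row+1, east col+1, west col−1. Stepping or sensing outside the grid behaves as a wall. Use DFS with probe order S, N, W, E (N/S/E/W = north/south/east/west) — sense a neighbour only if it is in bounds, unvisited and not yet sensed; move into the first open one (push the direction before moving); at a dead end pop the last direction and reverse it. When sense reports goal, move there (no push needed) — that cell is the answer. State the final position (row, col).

~$ sense dir→south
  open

~$ push x→south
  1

~$ move dir→south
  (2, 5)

~$ sense dir→south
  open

~$ push x→south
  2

~$ move dir→south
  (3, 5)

~$ sense dir→south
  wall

~$ sense dir→west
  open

~$ push x→west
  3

~$ move dir→west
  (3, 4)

~$ sense dir→south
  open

~$ push x→south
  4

~$ move dir→south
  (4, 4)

~$ sense dir→south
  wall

~$ sense dir→west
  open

~$ push x→west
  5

~$ move dir→west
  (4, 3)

~$ sense dir→south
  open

~$ push x→south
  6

~$ move dir→south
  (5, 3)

~$ sense dir→west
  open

~$ push x→west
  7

~$ move dir→west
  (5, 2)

~$ sense dir→north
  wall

~$ sense dir→west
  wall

~$ pop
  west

~$ move dir→east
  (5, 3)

~$ pop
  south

~$ move dir→north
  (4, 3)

~$ sense dir→north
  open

~$ push x→north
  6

~$ move dir→north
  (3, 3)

~$ sense dir→north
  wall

~$ sense dir→west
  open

~$ push x→west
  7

~$ move dir→west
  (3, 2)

~$ sense dir→north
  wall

~$ sense dir→west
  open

~$ push x→west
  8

~$ move dir→west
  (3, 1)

~$ sense dir→south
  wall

~$ sense dir→north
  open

~$ push x→north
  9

~$ move dir→north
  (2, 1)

~$ sense dir→north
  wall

~$ sense dir→west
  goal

~$ move dir→west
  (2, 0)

Answer: (2, 0)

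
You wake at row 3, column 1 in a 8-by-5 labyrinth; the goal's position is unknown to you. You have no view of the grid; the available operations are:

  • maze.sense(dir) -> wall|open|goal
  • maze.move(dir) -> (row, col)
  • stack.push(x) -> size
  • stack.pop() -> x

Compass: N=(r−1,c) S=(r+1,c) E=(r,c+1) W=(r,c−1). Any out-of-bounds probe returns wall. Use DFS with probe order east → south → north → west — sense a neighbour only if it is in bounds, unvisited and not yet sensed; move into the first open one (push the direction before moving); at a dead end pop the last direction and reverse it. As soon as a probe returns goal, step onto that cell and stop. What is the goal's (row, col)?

>>> maze.sense dir→east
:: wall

>>> maze.sense dir→south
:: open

>>> stack.push x→south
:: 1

>>> maze.move dir→south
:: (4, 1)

>>> maze.sense dir→east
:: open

>>> stack.push x→east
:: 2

>>> maze.move dir→east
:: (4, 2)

>>> maze.sense dir→east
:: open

>>> stack.push x→east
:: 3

>>> maze.move dir→east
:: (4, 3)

>>> maze.sense dir→east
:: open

>>> stack.push x→east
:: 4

>>> maze.move dir→east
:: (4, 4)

>>> maze.sense dir→south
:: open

>>> stack.push x→south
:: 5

>>> maze.move dir→south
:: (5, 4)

>>> maze.sense dir→south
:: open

>>> stack.push x→south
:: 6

>>> maze.move dir→south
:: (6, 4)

>>> maze.sense dir→south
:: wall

>>> maze.sense dir→west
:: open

>>> stack.push x→west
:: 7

>>> maze.move dir→west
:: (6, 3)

>>> maze.sense dir→south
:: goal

>>> maze.move dir→south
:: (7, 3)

Answer: (7, 3)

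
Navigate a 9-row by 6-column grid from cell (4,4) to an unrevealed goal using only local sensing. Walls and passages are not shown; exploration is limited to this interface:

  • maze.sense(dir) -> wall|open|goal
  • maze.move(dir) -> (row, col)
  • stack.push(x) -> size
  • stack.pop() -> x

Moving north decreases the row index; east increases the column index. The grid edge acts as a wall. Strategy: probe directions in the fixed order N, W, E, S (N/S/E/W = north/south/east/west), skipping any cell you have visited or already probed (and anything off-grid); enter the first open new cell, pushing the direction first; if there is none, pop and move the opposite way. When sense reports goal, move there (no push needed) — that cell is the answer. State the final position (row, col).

I invoke sense with dir→north, : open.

Invoking push with x→north, which returns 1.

I call move with dir→north, and observe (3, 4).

Then sense with dir→north, → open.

Now I run push with x→north, and observe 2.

I run move with dir→north, which returns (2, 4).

Using sense with dir→north, and get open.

Then push with x→north, and see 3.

I use move with dir→north, — result: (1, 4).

I run sense with dir→north, and get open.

I run push with x→north, yielding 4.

I invoke move with dir→north, giving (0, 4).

Next I call sense with dir→west, giving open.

I invoke push with x→west, and observe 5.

I use move with dir→west, → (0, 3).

Now I run sense with dir→west, yielding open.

Calling push with x→west, and observe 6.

Invoking move with dir→west, and see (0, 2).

I call sense with dir→west, which returns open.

Then push with x→west, yielding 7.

I use move with dir→west, and see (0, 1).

Using sense with dir→west, and observe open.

Then push with x→west, and observe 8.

I run move with dir→west, giving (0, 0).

Now I run sense with dir→south, and see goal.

I call move with dir→south, and get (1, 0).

Answer: (1, 0)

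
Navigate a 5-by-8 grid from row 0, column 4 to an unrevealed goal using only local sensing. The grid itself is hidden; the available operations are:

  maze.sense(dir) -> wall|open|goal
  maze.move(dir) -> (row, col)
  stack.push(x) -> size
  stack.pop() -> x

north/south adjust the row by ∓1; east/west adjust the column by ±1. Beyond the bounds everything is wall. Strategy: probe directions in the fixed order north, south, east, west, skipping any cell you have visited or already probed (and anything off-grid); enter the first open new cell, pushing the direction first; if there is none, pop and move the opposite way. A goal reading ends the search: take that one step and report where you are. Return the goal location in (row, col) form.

I use sense using dir: south, and see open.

Then push using x: south, and get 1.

Then move using dir: south, giving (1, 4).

I try sense using dir: south, → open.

Next I call push using x: south, : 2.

Invoking move using dir: south, : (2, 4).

Using sense using dir: south, and see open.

Next I call push using x: south, and observe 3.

Next I call move using dir: south, and get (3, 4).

I try sense using dir: south, and get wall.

Now I run sense using dir: east, which returns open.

Next I call push using x: east, which returns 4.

Using move using dir: east, and see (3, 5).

Using sense using dir: north, yielding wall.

I call sense using dir: south, and see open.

Now I run push using x: south, and see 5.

I invoke move using dir: south, — result: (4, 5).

I use sense using dir: east, — result: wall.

Next I call pop(), which returns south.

Invoking move using dir: north, yielding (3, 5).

I use sense using dir: east, which returns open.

I invoke push using x: east, — result: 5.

I invoke move using dir: east, and see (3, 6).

Then sense using dir: north, — result: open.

Using push using x: north, and see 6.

Using move using dir: north, and observe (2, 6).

Then sense using dir: north, giving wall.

I run sense using dir: east, which returns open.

I run push using x: east, which returns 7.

I call move using dir: east, giving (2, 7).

I try sense using dir: north, which returns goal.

I try move using dir: north, yielding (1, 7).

Answer: (1, 7)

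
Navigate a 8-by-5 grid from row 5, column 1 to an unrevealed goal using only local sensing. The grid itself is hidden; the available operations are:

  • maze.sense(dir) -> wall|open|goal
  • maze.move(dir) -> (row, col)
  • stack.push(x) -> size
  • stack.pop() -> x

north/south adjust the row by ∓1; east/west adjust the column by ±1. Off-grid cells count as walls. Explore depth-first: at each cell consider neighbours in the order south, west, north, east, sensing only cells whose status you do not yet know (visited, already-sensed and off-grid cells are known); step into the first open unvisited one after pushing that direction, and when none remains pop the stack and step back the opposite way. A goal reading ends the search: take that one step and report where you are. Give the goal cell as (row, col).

Calling sense with dir='south', giving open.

Next I call push with x='south', yielding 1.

I call move with dir='south', and observe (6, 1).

I call sense with dir='south', → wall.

Next I call sense with dir='west', and see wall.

Now I run sense with dir='east', yielding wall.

I use pop, → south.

Calling move with dir='north', yielding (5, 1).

Invoking sense with dir='west', giving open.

Then push with x='west', and observe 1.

Next I call move with dir='west', which returns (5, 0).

I use sense with dir='north', — result: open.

Using push with x='north', yielding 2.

I use move with dir='north', → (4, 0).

Next I call sense with dir='north', and see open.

Next I call push with x='north', — result: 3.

Using move with dir='north', — result: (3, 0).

Next I call sense with dir='north', giving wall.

Now I run sense with dir='east', and observe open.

Calling push with x='east', which returns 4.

I call move with dir='east', which returns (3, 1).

Using sense with dir='south', which returns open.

Invoking push with x='south', which returns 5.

Invoking move with dir='south', and get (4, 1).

I run sense with dir='east', which returns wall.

Next I call pop, — result: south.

Now I run move with dir='north', yielding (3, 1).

I call sense with dir='north', giving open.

Using push with x='north', yielding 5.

Using move with dir='north', and see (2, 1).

Now I run sense with dir='north', → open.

I run push with x='north', and see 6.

I run move with dir='north', : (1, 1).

Now I run sense with dir='west', giving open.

I invoke push with x='west', → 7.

I run move with dir='west', yielding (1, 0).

I run sense with dir='north', giving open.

Invoking push with x='north', which returns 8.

I run move with dir='north', and see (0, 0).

I call sense with dir='east', and observe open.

I try push with x='east', and observe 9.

Using move with dir='east', and get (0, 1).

Then sense with dir='east', yielding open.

Next I call push with x='east', : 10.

I try move with dir='east', and observe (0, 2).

Then sense with dir='south', — result: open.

I run push with x='south', and see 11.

I invoke move with dir='south', and see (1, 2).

I use sense with dir='south', which returns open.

Next I call push with x='south', yielding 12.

Now I run move with dir='south', and see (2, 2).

I run sense with dir='south', and see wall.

I use sense with dir='east', which returns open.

Calling push with x='east', and observe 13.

I run move with dir='east', which returns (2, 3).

Then sense with dir='south', and observe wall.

I try sense with dir='north', → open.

I invoke push with x='north', and see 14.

I call move with dir='north', and observe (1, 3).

Invoking sense with dir='north', and observe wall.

I invoke sense with dir='east', and observe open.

I invoke push with x='east', — result: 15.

Next I call move with dir='east', → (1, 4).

I use sense with dir='south', and see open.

Invoking push with x='south', → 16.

I invoke move with dir='south', which returns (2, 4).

I call sense with dir='south', and get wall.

Then pop(), which returns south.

I call move with dir='north', yielding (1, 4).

I call sense with dir='north', : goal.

I use move with dir='north', and see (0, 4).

Answer: (0, 4)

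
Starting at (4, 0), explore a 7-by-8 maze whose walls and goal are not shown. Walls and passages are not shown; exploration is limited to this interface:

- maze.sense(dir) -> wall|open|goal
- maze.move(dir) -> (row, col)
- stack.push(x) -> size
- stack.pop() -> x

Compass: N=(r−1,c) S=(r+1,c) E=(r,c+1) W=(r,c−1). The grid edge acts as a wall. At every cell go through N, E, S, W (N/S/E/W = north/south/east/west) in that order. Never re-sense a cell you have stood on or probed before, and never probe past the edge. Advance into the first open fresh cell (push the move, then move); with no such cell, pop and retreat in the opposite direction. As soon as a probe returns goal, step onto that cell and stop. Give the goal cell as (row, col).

[in] maze.sense dir='north'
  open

[in] stack.push x='north'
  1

[in] maze.move dir='north'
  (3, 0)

[in] maze.sense dir='north'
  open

[in] stack.push x='north'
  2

[in] maze.move dir='north'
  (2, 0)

[in] maze.sense dir='north'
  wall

[in] maze.sense dir='east'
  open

[in] stack.push x='east'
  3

[in] maze.move dir='east'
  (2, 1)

[in] maze.sense dir='north'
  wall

[in] maze.sense dir='east'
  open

[in] stack.push x='east'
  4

[in] maze.move dir='east'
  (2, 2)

[in] maze.sense dir='north'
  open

[in] stack.push x='north'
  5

[in] maze.move dir='north'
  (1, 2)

[in] maze.sense dir='north'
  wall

[in] maze.sense dir='east'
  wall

[in] stack.pop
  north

[in] maze.move dir='south'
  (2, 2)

[in] maze.sense dir='east'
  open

[in] stack.push x='east'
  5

[in] maze.move dir='east'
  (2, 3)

[in] maze.sense dir='east'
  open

[in] stack.push x='east'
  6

[in] maze.move dir='east'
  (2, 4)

[in] maze.sense dir='north'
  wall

[in] maze.sense dir='east'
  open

[in] stack.push x='east'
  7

[in] maze.move dir='east'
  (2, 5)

[in] maze.sense dir='north'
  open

[in] stack.push x='north'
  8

[in] maze.move dir='north'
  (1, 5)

[in] maze.sense dir='north'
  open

[in] stack.push x='north'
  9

[in] maze.move dir='north'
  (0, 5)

[in] maze.sense dir='east'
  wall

[in] maze.sense dir='west'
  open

[in] stack.push x='west'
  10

[in] maze.move dir='west'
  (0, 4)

[in] maze.sense dir='west'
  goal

[in] maze.move dir='west'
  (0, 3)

Answer: (0, 3)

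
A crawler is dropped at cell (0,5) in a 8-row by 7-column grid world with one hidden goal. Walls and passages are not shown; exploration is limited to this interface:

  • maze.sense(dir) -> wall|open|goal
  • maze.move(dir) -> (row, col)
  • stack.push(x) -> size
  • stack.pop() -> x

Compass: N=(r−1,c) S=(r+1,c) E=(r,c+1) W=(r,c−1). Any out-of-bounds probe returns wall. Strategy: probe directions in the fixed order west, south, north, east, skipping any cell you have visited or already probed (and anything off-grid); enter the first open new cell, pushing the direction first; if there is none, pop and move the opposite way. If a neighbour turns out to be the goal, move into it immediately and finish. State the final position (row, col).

;; 1. sense(west) : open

;; 2. push(west) : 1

;; 3. move(west) : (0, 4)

;; 4. sense(west) : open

;; 5. push(west) : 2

;; 6. move(west) : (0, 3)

;; 7. sense(west) : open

;; 8. push(west) : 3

;; 9. move(west) : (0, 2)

;; 10. sense(west) : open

;; 11. push(west) : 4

;; 12. move(west) : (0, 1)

;; 13. sense(west) : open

;; 14. push(west) : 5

;; 15. move(west) : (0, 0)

;; 16. sense(south) : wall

;; 17. pop() : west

;; 18. move(east) : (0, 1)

;; 19. sense(south) : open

;; 20. push(south) : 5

;; 21. move(south) : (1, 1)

;; 22. sense(south) : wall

;; 23. sense(east) : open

;; 24. push(east) : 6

;; 25. move(east) : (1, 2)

;; 26. sense(south) : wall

;; 27. sense(east) : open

;; 28. push(east) : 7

;; 29. move(east) : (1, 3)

;; 30. sense(south) : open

;; 31. push(south) : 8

;; 32. move(south) : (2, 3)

;; 33. sense(south) : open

;; 34. push(south) : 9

;; 35. move(south) : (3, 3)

;; 36. sense(west) : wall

;; 37. sense(south) : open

;; 38. push(south) : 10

;; 39. move(south) : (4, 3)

;; 40. sense(west) : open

;; 41. push(west) : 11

;; 42. move(west) : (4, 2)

;; 43. sense(west) : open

;; 44. push(west) : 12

;; 45. move(west) : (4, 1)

;; 46. sense(west) : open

;; 47. push(west) : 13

;; 48. move(west) : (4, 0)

;; 49. sense(south) : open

;; 50. push(south) : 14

;; 51. move(south) : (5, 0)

;; 52. sense(south) : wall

;; 53. sense(east) : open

;; 54. push(east) : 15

;; 55. move(east) : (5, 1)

;; 56. sense(south) : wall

;; 57. sense(east) : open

;; 58. push(east) : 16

;; 59. move(east) : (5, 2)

;; 60. sense(south) : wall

;; 61. sense(east) : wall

;; 62. pop() : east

;; 63. move(west) : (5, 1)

;; 64. pop() : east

;; 65. move(west) : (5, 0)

;; 66. pop() : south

;; 67. move(north) : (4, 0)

;; 68. sense(north) : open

;; 69. push(north) : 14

;; 70. move(north) : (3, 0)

;; 71. sense(north) : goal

;; 72. move(north) : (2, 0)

Answer: (2, 0)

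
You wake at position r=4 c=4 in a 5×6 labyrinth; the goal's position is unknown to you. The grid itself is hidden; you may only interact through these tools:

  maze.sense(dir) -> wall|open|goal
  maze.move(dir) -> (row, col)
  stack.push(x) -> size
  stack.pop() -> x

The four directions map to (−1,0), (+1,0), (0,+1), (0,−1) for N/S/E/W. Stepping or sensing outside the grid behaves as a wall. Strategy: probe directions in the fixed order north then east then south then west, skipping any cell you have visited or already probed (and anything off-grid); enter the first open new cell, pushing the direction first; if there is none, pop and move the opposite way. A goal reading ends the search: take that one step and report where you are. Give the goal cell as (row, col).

~$ maze.sense dir='north'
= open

~$ stack.push x='north'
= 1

~$ maze.move dir='north'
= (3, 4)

~$ maze.sense dir='north'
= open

~$ stack.push x='north'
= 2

~$ maze.move dir='north'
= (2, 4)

~$ maze.sense dir='north'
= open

~$ stack.push x='north'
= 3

~$ maze.move dir='north'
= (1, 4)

~$ maze.sense dir='north'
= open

~$ stack.push x='north'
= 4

~$ maze.move dir='north'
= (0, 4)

~$ maze.sense dir='east'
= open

~$ stack.push x='east'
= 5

~$ maze.move dir='east'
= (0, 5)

~$ maze.sense dir='south'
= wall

~$ stack.pop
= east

~$ maze.move dir='west'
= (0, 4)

~$ maze.sense dir='west'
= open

~$ stack.push x='west'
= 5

~$ maze.move dir='west'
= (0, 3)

~$ maze.sense dir='south'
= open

~$ stack.push x='south'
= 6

~$ maze.move dir='south'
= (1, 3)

~$ maze.sense dir='south'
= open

~$ stack.push x='south'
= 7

~$ maze.move dir='south'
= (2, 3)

~$ maze.sense dir='south'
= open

~$ stack.push x='south'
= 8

~$ maze.move dir='south'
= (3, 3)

~$ maze.sense dir='south'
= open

~$ stack.push x='south'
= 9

~$ maze.move dir='south'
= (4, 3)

~$ maze.sense dir='west'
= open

~$ stack.push x='west'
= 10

~$ maze.move dir='west'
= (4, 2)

~$ maze.sense dir='north'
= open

~$ stack.push x='north'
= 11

~$ maze.move dir='north'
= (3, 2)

~$ maze.sense dir='north'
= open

~$ stack.push x='north'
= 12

~$ maze.move dir='north'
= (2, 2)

~$ maze.sense dir='north'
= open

~$ stack.push x='north'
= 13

~$ maze.move dir='north'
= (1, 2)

~$ maze.sense dir='north'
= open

~$ stack.push x='north'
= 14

~$ maze.move dir='north'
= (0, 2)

~$ maze.sense dir='west'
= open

~$ stack.push x='west'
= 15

~$ maze.move dir='west'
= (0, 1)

~$ maze.sense dir='south'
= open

~$ stack.push x='south'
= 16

~$ maze.move dir='south'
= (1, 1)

~$ maze.sense dir='south'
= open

~$ stack.push x='south'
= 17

~$ maze.move dir='south'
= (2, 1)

~$ maze.sense dir='south'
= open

~$ stack.push x='south'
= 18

~$ maze.move dir='south'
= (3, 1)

~$ maze.sense dir='south'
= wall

~$ maze.sense dir='west'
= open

~$ stack.push x='west'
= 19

~$ maze.move dir='west'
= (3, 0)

~$ maze.sense dir='north'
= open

~$ stack.push x='north'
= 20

~$ maze.move dir='north'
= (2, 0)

~$ maze.sense dir='north'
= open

~$ stack.push x='north'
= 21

~$ maze.move dir='north'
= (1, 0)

~$ maze.sense dir='north'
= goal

~$ maze.move dir='north'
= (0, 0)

Answer: (0, 0)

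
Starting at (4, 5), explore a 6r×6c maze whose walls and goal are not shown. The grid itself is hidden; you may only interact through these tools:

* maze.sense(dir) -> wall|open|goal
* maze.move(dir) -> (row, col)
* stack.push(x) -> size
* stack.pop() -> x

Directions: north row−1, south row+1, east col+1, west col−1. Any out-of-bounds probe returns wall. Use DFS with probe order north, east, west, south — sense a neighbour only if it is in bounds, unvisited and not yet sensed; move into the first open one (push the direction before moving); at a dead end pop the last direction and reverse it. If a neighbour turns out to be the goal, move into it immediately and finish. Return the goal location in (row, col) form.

>>> maze.sense dir=north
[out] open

>>> stack.push x=north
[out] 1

>>> maze.move dir=north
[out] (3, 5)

>>> maze.sense dir=north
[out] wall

>>> maze.sense dir=west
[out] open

>>> stack.push x=west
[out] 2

>>> maze.move dir=west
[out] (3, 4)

>>> maze.sense dir=north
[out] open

>>> stack.push x=north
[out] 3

>>> maze.move dir=north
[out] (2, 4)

>>> maze.sense dir=north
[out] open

>>> stack.push x=north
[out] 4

>>> maze.move dir=north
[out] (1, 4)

>>> maze.sense dir=north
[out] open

>>> stack.push x=north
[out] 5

>>> maze.move dir=north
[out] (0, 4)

>>> maze.sense dir=east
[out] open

>>> stack.push x=east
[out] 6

>>> maze.move dir=east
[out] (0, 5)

>>> maze.sense dir=south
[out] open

>>> stack.push x=south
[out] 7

>>> maze.move dir=south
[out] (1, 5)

>>> stack.pop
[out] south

>>> maze.move dir=north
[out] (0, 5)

>>> stack.pop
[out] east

>>> maze.move dir=west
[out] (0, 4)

>>> maze.sense dir=west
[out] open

>>> stack.push x=west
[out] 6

>>> maze.move dir=west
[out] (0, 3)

>>> maze.sense dir=west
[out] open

>>> stack.push x=west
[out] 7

>>> maze.move dir=west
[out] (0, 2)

>>> maze.sense dir=west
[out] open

>>> stack.push x=west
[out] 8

>>> maze.move dir=west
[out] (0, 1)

>>> maze.sense dir=west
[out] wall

>>> maze.sense dir=south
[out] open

>>> stack.push x=south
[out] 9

>>> maze.move dir=south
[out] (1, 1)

>>> maze.sense dir=east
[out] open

>>> stack.push x=east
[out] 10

>>> maze.move dir=east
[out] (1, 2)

>>> maze.sense dir=east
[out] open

>>> stack.push x=east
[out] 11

>>> maze.move dir=east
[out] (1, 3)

>>> maze.sense dir=south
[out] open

>>> stack.push x=south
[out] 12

>>> maze.move dir=south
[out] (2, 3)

>>> maze.sense dir=west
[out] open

>>> stack.push x=west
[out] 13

>>> maze.move dir=west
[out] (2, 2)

>>> maze.sense dir=west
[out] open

>>> stack.push x=west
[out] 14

>>> maze.move dir=west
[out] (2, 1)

>>> maze.sense dir=west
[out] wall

>>> maze.sense dir=south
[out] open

>>> stack.push x=south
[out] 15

>>> maze.move dir=south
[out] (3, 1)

>>> maze.sense dir=east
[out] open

>>> stack.push x=east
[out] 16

>>> maze.move dir=east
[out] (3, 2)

>>> maze.sense dir=east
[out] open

>>> stack.push x=east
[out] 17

>>> maze.move dir=east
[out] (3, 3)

>>> maze.sense dir=south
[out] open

>>> stack.push x=south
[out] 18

>>> maze.move dir=south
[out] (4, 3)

>>> maze.sense dir=east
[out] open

>>> stack.push x=east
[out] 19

>>> maze.move dir=east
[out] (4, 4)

>>> maze.sense dir=south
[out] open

>>> stack.push x=south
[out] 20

>>> maze.move dir=south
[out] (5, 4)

>>> maze.sense dir=east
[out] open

>>> stack.push x=east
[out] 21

>>> maze.move dir=east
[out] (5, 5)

>>> stack.pop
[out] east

>>> maze.move dir=west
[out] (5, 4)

>>> maze.sense dir=west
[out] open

>>> stack.push x=west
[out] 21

>>> maze.move dir=west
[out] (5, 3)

>>> maze.sense dir=west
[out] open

>>> stack.push x=west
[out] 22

>>> maze.move dir=west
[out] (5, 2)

>>> maze.sense dir=north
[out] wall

>>> maze.sense dir=west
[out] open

>>> stack.push x=west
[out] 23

>>> maze.move dir=west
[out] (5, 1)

>>> maze.sense dir=north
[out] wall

>>> maze.sense dir=west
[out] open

>>> stack.push x=west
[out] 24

>>> maze.move dir=west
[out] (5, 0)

>>> maze.sense dir=north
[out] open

>>> stack.push x=north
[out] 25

>>> maze.move dir=north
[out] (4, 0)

>>> maze.sense dir=north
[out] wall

>>> stack.pop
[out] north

>>> maze.move dir=south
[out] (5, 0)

>>> stack.pop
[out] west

>>> maze.move dir=east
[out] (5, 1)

>>> stack.pop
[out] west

>>> maze.move dir=east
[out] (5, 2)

>>> stack.pop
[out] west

>>> maze.move dir=east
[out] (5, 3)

>>> stack.pop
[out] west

>>> maze.move dir=east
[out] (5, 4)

>>> stack.pop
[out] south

>>> maze.move dir=north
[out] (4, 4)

>>> stack.pop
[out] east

>>> maze.move dir=west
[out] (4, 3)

>>> stack.pop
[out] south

>>> maze.move dir=north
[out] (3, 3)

>>> stack.pop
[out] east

>>> maze.move dir=west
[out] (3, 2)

>>> stack.pop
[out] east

>>> maze.move dir=west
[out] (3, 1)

>>> stack.pop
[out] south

>>> maze.move dir=north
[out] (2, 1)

>>> stack.pop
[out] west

>>> maze.move dir=east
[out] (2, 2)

>>> stack.pop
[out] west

>>> maze.move dir=east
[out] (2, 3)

>>> stack.pop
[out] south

>>> maze.move dir=north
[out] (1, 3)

>>> stack.pop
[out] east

>>> maze.move dir=west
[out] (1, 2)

>>> stack.pop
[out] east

>>> maze.move dir=west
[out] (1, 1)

>>> maze.sense dir=west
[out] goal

>>> maze.move dir=west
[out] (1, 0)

Answer: (1, 0)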